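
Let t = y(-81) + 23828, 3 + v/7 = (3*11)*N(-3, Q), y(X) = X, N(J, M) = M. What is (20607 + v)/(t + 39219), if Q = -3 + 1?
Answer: 10062/31483 ≈ 0.31960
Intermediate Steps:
Q = -2
v = -483 (v = -21 + 7*((3*11)*(-2)) = -21 + 7*(33*(-2)) = -21 + 7*(-66) = -21 - 462 = -483)
t = 23747 (t = -81 + 23828 = 23747)
(20607 + v)/(t + 39219) = (20607 - 483)/(23747 + 39219) = 20124/62966 = 20124*(1/62966) = 10062/31483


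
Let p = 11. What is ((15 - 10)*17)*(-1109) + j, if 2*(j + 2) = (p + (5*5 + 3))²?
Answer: -187013/2 ≈ -93507.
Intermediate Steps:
j = 1517/2 (j = -2 + (11 + (5*5 + 3))²/2 = -2 + (11 + (25 + 3))²/2 = -2 + (11 + 28)²/2 = -2 + (½)*39² = -2 + (½)*1521 = -2 + 1521/2 = 1517/2 ≈ 758.50)
((15 - 10)*17)*(-1109) + j = ((15 - 10)*17)*(-1109) + 1517/2 = (5*17)*(-1109) + 1517/2 = 85*(-1109) + 1517/2 = -94265 + 1517/2 = -187013/2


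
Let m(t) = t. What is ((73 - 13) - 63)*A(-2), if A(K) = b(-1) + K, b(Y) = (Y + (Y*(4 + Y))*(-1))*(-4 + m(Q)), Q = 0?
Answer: 30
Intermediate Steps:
b(Y) = -4*Y + 4*Y*(4 + Y) (b(Y) = (Y + (Y*(4 + Y))*(-1))*(-4 + 0) = (Y - Y*(4 + Y))*(-4) = -4*Y + 4*Y*(4 + Y))
A(K) = -8 + K (A(K) = 4*(-1)*(3 - 1) + K = 4*(-1)*2 + K = -8 + K)
((73 - 13) - 63)*A(-2) = ((73 - 13) - 63)*(-8 - 2) = (60 - 63)*(-10) = -3*(-10) = 30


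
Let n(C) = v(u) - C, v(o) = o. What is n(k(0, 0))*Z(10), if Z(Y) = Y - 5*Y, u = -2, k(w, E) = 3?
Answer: 200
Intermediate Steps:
n(C) = -2 - C
Z(Y) = -4*Y
n(k(0, 0))*Z(10) = (-2 - 1*3)*(-4*10) = (-2 - 3)*(-40) = -5*(-40) = 200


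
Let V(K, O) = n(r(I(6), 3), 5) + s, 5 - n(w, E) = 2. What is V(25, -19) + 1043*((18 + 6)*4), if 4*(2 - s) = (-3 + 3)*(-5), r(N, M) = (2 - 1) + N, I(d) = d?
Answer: 100133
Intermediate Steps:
r(N, M) = 1 + N
n(w, E) = 3 (n(w, E) = 5 - 1*2 = 5 - 2 = 3)
s = 2 (s = 2 - (-3 + 3)*(-5)/4 = 2 - 0*(-5) = 2 - 1/4*0 = 2 + 0 = 2)
V(K, O) = 5 (V(K, O) = 3 + 2 = 5)
V(25, -19) + 1043*((18 + 6)*4) = 5 + 1043*((18 + 6)*4) = 5 + 1043*(24*4) = 5 + 1043*96 = 5 + 100128 = 100133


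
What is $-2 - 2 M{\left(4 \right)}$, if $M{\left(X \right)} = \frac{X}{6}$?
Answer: $- \frac{10}{3} \approx -3.3333$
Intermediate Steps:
$M{\left(X \right)} = \frac{X}{6}$ ($M{\left(X \right)} = X \frac{1}{6} = \frac{X}{6}$)
$-2 - 2 M{\left(4 \right)} = -2 - 2 \cdot \frac{1}{6} \cdot 4 = -2 - \frac{4}{3} = - \frac{10}{3}$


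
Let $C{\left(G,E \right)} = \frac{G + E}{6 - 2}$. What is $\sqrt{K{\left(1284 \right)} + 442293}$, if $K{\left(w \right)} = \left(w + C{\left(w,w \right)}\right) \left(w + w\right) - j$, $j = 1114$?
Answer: $\sqrt{5387147} \approx 2321.0$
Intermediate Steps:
$C{\left(G,E \right)} = \frac{E}{4} + \frac{G}{4}$ ($C{\left(G,E \right)} = \frac{E + G}{4} = \left(E + G\right) \frac{1}{4} = \frac{E}{4} + \frac{G}{4}$)
$K{\left(w \right)} = -1114 + 3 w^{2}$ ($K{\left(w \right)} = \left(w + \left(\frac{w}{4} + \frac{w}{4}\right)\right) \left(w + w\right) - 1114 = \left(w + \frac{w}{2}\right) 2 w - 1114 = \frac{3 w}{2} \cdot 2 w - 1114 = 3 w^{2} - 1114 = -1114 + 3 w^{2}$)
$\sqrt{K{\left(1284 \right)} + 442293} = \sqrt{\left(-1114 + 3 \cdot 1284^{2}\right) + 442293} = \sqrt{\left(-1114 + 3 \cdot 1648656\right) + 442293} = \sqrt{\left(-1114 + 4945968\right) + 442293} = \sqrt{4944854 + 442293} = \sqrt{5387147}$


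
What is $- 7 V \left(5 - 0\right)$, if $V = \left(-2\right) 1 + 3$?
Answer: $-35$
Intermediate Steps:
$V = 1$ ($V = -2 + 3 = 1$)
$- 7 V \left(5 - 0\right) = \left(-7\right) 1 \left(5 - 0\right) = - 7 \left(5 + 0\right) = \left(-7\right) 5 = -35$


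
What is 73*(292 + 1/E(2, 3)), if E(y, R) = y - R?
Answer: 21243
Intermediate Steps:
73*(292 + 1/E(2, 3)) = 73*(292 + 1/(2 - 1*3)) = 73*(292 + 1/(2 - 3)) = 73*(292 + 1/(-1)) = 73*(292 - 1) = 73*291 = 21243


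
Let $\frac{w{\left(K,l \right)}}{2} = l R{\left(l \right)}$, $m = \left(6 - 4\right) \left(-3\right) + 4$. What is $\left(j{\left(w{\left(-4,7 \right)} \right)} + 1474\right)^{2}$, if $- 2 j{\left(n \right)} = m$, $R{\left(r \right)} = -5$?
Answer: $2175625$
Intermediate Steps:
$m = -2$ ($m = \left(6 - 4\right) \left(-3\right) + 4 = 2 \left(-3\right) + 4 = -6 + 4 = -2$)
$w{\left(K,l \right)} = - 10 l$ ($w{\left(K,l \right)} = 2 l \left(-5\right) = 2 \left(- 5 l\right) = - 10 l$)
$j{\left(n \right)} = 1$ ($j{\left(n \right)} = \left(- \frac{1}{2}\right) \left(-2\right) = 1$)
$\left(j{\left(w{\left(-4,7 \right)} \right)} + 1474\right)^{2} = \left(1 + 1474\right)^{2} = 1475^{2} = 2175625$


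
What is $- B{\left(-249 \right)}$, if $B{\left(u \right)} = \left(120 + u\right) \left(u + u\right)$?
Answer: $-64242$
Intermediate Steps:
$B{\left(u \right)} = 2 u \left(120 + u\right)$ ($B{\left(u \right)} = \left(120 + u\right) 2 u = 2 u \left(120 + u\right)$)
$- B{\left(-249 \right)} = - 2 \left(-249\right) \left(120 - 249\right) = - 2 \left(-249\right) \left(-129\right) = \left(-1\right) 64242 = -64242$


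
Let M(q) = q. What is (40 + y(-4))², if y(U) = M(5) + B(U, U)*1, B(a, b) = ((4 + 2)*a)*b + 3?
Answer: 20736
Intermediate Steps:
B(a, b) = 3 + 6*a*b (B(a, b) = (6*a)*b + 3 = 6*a*b + 3 = 3 + 6*a*b)
y(U) = 8 + 6*U² (y(U) = 5 + (3 + 6*U*U)*1 = 5 + (3 + 6*U²)*1 = 5 + (3 + 6*U²) = 8 + 6*U²)
(40 + y(-4))² = (40 + (8 + 6*(-4)²))² = (40 + (8 + 6*16))² = (40 + (8 + 96))² = (40 + 104)² = 144² = 20736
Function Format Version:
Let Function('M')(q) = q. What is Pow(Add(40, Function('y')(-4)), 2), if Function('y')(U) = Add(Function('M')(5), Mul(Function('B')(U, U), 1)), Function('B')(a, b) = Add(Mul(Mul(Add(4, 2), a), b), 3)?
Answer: 20736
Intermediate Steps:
Function('B')(a, b) = Add(3, Mul(6, a, b)) (Function('B')(a, b) = Add(Mul(Mul(6, a), b), 3) = Add(Mul(6, a, b), 3) = Add(3, Mul(6, a, b)))
Function('y')(U) = Add(8, Mul(6, Pow(U, 2))) (Function('y')(U) = Add(5, Mul(Add(3, Mul(6, U, U)), 1)) = Add(5, Mul(Add(3, Mul(6, Pow(U, 2))), 1)) = Add(5, Add(3, Mul(6, Pow(U, 2)))) = Add(8, Mul(6, Pow(U, 2))))
Pow(Add(40, Function('y')(-4)), 2) = Pow(Add(40, Add(8, Mul(6, Pow(-4, 2)))), 2) = Pow(Add(40, Add(8, Mul(6, 16))), 2) = Pow(Add(40, Add(8, 96)), 2) = Pow(Add(40, 104), 2) = Pow(144, 2) = 20736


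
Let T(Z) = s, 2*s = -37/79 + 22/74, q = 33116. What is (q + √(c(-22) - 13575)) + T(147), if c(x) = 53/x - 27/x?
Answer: 96797818/2923 + I*√1642718/11 ≈ 33116.0 + 116.52*I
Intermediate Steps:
s = -250/2923 (s = (-37/79 + 22/74)/2 = (-37*1/79 + 22*(1/74))/2 = (-37/79 + 11/37)/2 = (½)*(-500/2923) = -250/2923 ≈ -0.085529)
c(x) = 26/x
T(Z) = -250/2923
(q + √(c(-22) - 13575)) + T(147) = (33116 + √(26/(-22) - 13575)) - 250/2923 = (33116 + √(26*(-1/22) - 13575)) - 250/2923 = (33116 + √(-13/11 - 13575)) - 250/2923 = (33116 + √(-149338/11)) - 250/2923 = (33116 + I*√1642718/11) - 250/2923 = 96797818/2923 + I*√1642718/11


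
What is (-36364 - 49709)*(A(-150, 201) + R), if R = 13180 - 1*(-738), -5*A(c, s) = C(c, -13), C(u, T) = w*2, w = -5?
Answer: -1198136160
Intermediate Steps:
C(u, T) = -10 (C(u, T) = -5*2 = -10)
A(c, s) = 2 (A(c, s) = -⅕*(-10) = 2)
R = 13918 (R = 13180 + 738 = 13918)
(-36364 - 49709)*(A(-150, 201) + R) = (-36364 - 49709)*(2 + 13918) = -86073*13920 = -1198136160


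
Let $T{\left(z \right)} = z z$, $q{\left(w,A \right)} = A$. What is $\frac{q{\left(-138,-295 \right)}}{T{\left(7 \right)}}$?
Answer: $- \frac{295}{49} \approx -6.0204$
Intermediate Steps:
$T{\left(z \right)} = z^{2}$
$\frac{q{\left(-138,-295 \right)}}{T{\left(7 \right)}} = - \frac{295}{7^{2}} = - \frac{295}{49}$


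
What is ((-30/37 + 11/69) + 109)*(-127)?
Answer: -35129978/2553 ≈ -13760.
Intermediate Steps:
((-30/37 + 11/69) + 109)*(-127) = (-1663/2553 + 109)*(-127) = (276614/2553)*(-127) = -35129978/2553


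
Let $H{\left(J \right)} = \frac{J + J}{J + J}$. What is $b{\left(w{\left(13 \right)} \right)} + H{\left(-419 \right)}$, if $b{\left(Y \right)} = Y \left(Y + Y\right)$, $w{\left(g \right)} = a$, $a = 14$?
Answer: $393$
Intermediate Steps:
$H{\left(J \right)} = 1$ ($H{\left(J \right)} = \frac{2 J}{2 J} = 2 J \frac{1}{2 J} = 1$)
$w{\left(g \right)} = 14$
$b{\left(Y \right)} = 2 Y^{2}$ ($b{\left(Y \right)} = Y 2 Y = 2 Y^{2}$)
$b{\left(w{\left(13 \right)} \right)} + H{\left(-419 \right)} = 2 \cdot 14^{2} + 1 = 2 \cdot 196 + 1 = 392 + 1 = 393$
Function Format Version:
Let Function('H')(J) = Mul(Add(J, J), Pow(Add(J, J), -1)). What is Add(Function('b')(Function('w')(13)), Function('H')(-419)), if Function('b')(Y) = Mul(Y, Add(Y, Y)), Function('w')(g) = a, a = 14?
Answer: 393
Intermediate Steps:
Function('H')(J) = 1 (Function('H')(J) = Mul(Mul(2, J), Pow(Mul(2, J), -1)) = Mul(Mul(2, J), Mul(Rational(1, 2), Pow(J, -1))) = 1)
Function('w')(g) = 14
Function('b')(Y) = Mul(2, Pow(Y, 2)) (Function('b')(Y) = Mul(Y, Mul(2, Y)) = Mul(2, Pow(Y, 2)))
Add(Function('b')(Function('w')(13)), Function('H')(-419)) = Add(Mul(2, Pow(14, 2)), 1) = Add(Mul(2, 196), 1) = Add(392, 1) = 393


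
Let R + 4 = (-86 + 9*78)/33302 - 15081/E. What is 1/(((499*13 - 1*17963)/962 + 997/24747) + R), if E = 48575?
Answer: -9627660442928775/155785146458190742 ≈ -0.061801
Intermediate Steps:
R = -3471441931/808822325 (R = -4 + ((-86 + 9*78)/33302 - 15081/48575) = -4 + ((-86 + 702)*(1/33302) - 15081*1/48575) = -4 + (616*(1/33302) - 15081/48575) = -4 + (308/16651 - 15081/48575) = -4 - 236152631/808822325 = -3471441931/808822325 ≈ -4.2920)
1/(((499*13 - 1*17963)/962 + 997/24747) + R) = 1/(((499*13 - 1*17963)/962 + 997/24747) - 3471441931/808822325) = 1/(((6487 - 17963)*(1/962) + 997*(1/24747)) - 3471441931/808822325) = 1/((-11476*1/962 + 997/24747) - 3471441931/808822325) = 1/((-5738/481 + 997/24747) - 3471441931/808822325) = 1/(-141518729/11903307 - 3471441931/808822325) = 1/(-155785146458190742/9627660442928775) = -9627660442928775/155785146458190742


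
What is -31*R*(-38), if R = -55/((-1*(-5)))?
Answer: -12958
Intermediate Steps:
R = -11 (R = -55/5 = -55*⅕ = -11)
-31*R*(-38) = -31*(-11)*(-38) = 341*(-38) = -12958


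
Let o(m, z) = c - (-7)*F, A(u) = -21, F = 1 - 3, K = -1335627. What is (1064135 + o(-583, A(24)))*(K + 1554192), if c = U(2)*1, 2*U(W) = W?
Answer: 232579824930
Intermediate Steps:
U(W) = W/2
F = -2
c = 1 (c = ((1/2)*2)*1 = 1*1 = 1)
o(m, z) = -13 (o(m, z) = 1 - (-7)*(-2) = 1 - 1*14 = 1 - 14 = -13)
(1064135 + o(-583, A(24)))*(K + 1554192) = (1064135 - 13)*(-1335627 + 1554192) = 1064122*218565 = 232579824930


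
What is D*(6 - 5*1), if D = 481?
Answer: 481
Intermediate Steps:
D*(6 - 5*1) = 481*(6 - 5*1) = 481*(6 - 5) = 481*1 = 481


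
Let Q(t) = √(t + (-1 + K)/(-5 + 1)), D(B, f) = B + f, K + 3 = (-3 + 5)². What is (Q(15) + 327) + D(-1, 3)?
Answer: 329 + √15 ≈ 332.87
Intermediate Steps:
K = 1 (K = -3 + (-3 + 5)² = -3 + 2² = -3 + 4 = 1)
Q(t) = √t (Q(t) = √(t + (-1 + 1)/(-5 + 1)) = √(t + 0/(-4)) = √(t + 0*(-¼)) = √(t + 0) = √t)
(Q(15) + 327) + D(-1, 3) = (√15 + 327) + (-1 + 3) = (327 + √15) + 2 = 329 + √15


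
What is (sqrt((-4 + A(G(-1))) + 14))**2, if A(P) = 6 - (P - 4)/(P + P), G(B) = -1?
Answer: 27/2 ≈ 13.500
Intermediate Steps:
A(P) = 6 - (-4 + P)/(2*P)
(sqrt((-4 + A(G(-1))) + 14))**2 = (sqrt((-4 + (11/2 + 2/(-1))) + 14))**2 = (sqrt((-4 + (11/2 + 2*(-1))) + 14))**2 = (sqrt((-4 + (11/2 - 2)) + 14))**2 = (sqrt((-4 + 7/2) + 14))**2 = (sqrt(-1/2 + 14))**2 = (sqrt(27/2))**2 = (3*sqrt(6)/2)**2 = 27/2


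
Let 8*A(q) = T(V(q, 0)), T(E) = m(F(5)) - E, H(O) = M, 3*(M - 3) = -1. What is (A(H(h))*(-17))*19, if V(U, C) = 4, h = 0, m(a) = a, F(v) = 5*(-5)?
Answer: 9367/8 ≈ 1170.9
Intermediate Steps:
F(v) = -25
M = 8/3 (M = 3 + (⅓)*(-1) = 3 - ⅓ = 8/3 ≈ 2.6667)
H(O) = 8/3
T(E) = -25 - E
A(q) = -29/8 (A(q) = (-25 - 1*4)/8 = (-25 - 4)/8 = (⅛)*(-29) = -29/8)
(A(H(h))*(-17))*19 = -29/8*(-17)*19 = (493/8)*19 = 9367/8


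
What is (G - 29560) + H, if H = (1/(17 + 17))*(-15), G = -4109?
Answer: -1144761/34 ≈ -33669.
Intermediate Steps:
H = -15/34 (H = (1/34)*(-15) = -15/34 ≈ -0.44118)
(G - 29560) + H = (-4109 - 29560) - 15/34 = -33669 - 15/34 = -1144761/34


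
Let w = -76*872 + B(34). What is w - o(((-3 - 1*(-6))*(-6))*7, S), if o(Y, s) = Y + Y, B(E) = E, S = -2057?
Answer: -65986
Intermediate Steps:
o(Y, s) = 2*Y
w = -66238 (w = -76*872 + 34 = -66272 + 34 = -66238)
w - o(((-3 - 1*(-6))*(-6))*7, S) = -66238 - 2*((-3 - 1*(-6))*(-6))*7 = -66238 - 2*((-3 + 6)*(-6))*7 = -66238 - 2*(3*(-6))*7 = -66238 - 2*(-18*7) = -66238 - 2*(-126) = -66238 - 1*(-252) = -66238 + 252 = -65986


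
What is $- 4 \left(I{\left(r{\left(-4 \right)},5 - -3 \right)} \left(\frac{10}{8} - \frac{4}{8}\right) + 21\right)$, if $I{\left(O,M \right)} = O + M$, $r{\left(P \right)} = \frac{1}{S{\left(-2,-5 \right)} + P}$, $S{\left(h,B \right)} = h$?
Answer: $- \frac{215}{2} \approx -107.5$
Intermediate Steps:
$r{\left(P \right)} = \frac{1}{-2 + P}$
$I{\left(O,M \right)} = M + O$
$- 4 \left(I{\left(r{\left(-4 \right)},5 - -3 \right)} \left(\frac{10}{8} - \frac{4}{8}\right) + 21\right) = - 4 \left(\left(\left(5 - -3\right) + \frac{1}{-2 - 4}\right) \left(\frac{10}{8} - \frac{4}{8}\right) + 21\right) = - 4 \left(\left(\left(5 + 3\right) + \frac{1}{-6}\right) \left(10 \cdot \frac{1}{8} - \frac{1}{2}\right) + 21\right) = - 4 \left(\left(8 - \frac{1}{6}\right) \left(\frac{5}{4} - \frac{1}{2}\right) + 21\right) = - 4 \left(\frac{47}{6} \cdot \frac{3}{4} + 21\right) = - 4 \left(\frac{47}{8} + 21\right) = \left(-4\right) \frac{215}{8} = - \frac{215}{2}$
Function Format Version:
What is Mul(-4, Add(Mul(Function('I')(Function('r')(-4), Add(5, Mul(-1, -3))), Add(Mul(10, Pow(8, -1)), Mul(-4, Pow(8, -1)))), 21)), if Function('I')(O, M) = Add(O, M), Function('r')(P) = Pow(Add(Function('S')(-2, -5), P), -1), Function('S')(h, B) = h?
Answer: Rational(-215, 2) ≈ -107.50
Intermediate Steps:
Function('r')(P) = Pow(Add(-2, P), -1)
Function('I')(O, M) = Add(M, O)
Mul(-4, Add(Mul(Function('I')(Function('r')(-4), Add(5, Mul(-1, -3))), Add(Mul(10, Pow(8, -1)), Mul(-4, Pow(8, -1)))), 21)) = Mul(-4, Add(Mul(Add(Add(5, Mul(-1, -3)), Pow(Add(-2, -4), -1)), Add(Mul(10, Pow(8, -1)), Mul(-4, Pow(8, -1)))), 21)) = Mul(-4, Add(Mul(Add(Add(5, 3), Pow(-6, -1)), Add(Mul(10, Rational(1, 8)), Mul(-4, Rational(1, 8)))), 21)) = Mul(-4, Add(Mul(Add(8, Rational(-1, 6)), Add(Rational(5, 4), Rational(-1, 2))), 21)) = Mul(-4, Add(Mul(Rational(47, 6), Rational(3, 4)), 21)) = Mul(-4, Add(Rational(47, 8), 21)) = Mul(-4, Rational(215, 8)) = Rational(-215, 2)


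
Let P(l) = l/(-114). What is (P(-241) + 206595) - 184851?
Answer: 2479057/114 ≈ 21746.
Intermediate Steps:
P(l) = -l/114 (P(l) = l*(-1/114) = -l/114)
(P(-241) + 206595) - 184851 = (-1/114*(-241) + 206595) - 184851 = (241/114 + 206595) - 184851 = 23552071/114 - 184851 = 2479057/114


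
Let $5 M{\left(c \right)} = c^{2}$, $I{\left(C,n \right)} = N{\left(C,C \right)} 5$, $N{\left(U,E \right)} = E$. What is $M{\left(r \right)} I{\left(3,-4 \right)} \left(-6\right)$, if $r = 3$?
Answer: $-162$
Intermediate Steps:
$I{\left(C,n \right)} = 5 C$ ($I{\left(C,n \right)} = C 5 = 5 C$)
$M{\left(c \right)} = \frac{c^{2}}{5}$
$M{\left(r \right)} I{\left(3,-4 \right)} \left(-6\right) = \frac{3^{2}}{5} \cdot 5 \cdot 3 \left(-6\right) = \frac{1}{5} \cdot 9 \cdot 15 \left(-6\right) = \frac{9}{5} \cdot 15 \left(-6\right) = 27 \left(-6\right) = -162$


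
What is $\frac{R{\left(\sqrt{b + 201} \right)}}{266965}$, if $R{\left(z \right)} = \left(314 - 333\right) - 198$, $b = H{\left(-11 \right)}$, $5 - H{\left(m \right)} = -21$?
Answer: $- \frac{217}{266965} \approx -0.00081284$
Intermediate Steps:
$H{\left(m \right)} = 26$ ($H{\left(m \right)} = 5 - -21 = 5 + 21 = 26$)
$b = 26$
$R{\left(z \right)} = -217$ ($R{\left(z \right)} = -19 - 198 = -217$)
$\frac{R{\left(\sqrt{b + 201} \right)}}{266965} = - \frac{217}{266965}$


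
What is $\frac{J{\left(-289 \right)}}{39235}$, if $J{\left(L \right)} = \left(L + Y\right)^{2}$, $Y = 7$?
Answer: $\frac{79524}{39235} \approx 2.0269$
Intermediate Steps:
$J{\left(L \right)} = \left(7 + L\right)^{2}$ ($J{\left(L \right)} = \left(L + 7\right)^{2} = \left(7 + L\right)^{2}$)
$\frac{J{\left(-289 \right)}}{39235} = \frac{\left(7 - 289\right)^{2}}{39235} = \left(-282\right)^{2} \cdot \frac{1}{39235} = 79524 \cdot \frac{1}{39235} = \frac{79524}{39235}$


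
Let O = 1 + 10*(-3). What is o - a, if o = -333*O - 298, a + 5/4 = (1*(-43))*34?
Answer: 43289/4 ≈ 10822.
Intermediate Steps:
O = -29 (O = 1 - 30 = -29)
a = -5853/4 (a = -5/4 + (1*(-43))*34 = -5/4 - 43*34 = -5/4 - 1462 = -5853/4 ≈ -1463.3)
o = 9359 (o = -333*(-29) - 298 = 9657 - 298 = 9359)
o - a = 9359 - 1*(-5853/4) = 9359 + 5853/4 = 43289/4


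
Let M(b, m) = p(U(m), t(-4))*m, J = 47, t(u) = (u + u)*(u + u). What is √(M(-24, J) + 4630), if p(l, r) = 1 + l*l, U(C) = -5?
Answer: 2*√1463 ≈ 76.498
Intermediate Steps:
t(u) = 4*u² (t(u) = (2*u)*(2*u) = 4*u²)
p(l, r) = 1 + l²
M(b, m) = 26*m (M(b, m) = (1 + (-5)²)*m = (1 + 25)*m = 26*m)
√(M(-24, J) + 4630) = √(26*47 + 4630) = √(1222 + 4630) = √5852 = 2*√1463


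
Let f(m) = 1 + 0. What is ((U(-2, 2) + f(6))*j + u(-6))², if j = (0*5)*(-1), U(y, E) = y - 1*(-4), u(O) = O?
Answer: 36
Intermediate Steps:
U(y, E) = 4 + y (U(y, E) = y + 4 = 4 + y)
j = 0 (j = 0*(-1) = 0)
f(m) = 1
((U(-2, 2) + f(6))*j + u(-6))² = (((4 - 2) + 1)*0 - 6)² = ((2 + 1)*0 - 6)² = (3*0 - 6)² = (0 - 6)² = (-6)² = 36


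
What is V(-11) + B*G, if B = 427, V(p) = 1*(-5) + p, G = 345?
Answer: 147299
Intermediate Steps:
V(p) = -5 + p
V(-11) + B*G = (-5 - 11) + 427*345 = -16 + 147315 = 147299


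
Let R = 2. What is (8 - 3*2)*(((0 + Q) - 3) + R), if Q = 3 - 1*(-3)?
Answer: 10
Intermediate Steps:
Q = 6 (Q = 3 + 3 = 6)
(8 - 3*2)*(((0 + Q) - 3) + R) = (8 - 3*2)*(((0 + 6) - 3) + 2) = (8 - 1*6)*((6 - 3) + 2) = (8 - 6)*(3 + 2) = 2*5 = 10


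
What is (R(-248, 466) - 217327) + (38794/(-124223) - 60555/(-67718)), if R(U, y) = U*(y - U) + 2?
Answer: -3317715168490585/8412133114 ≈ -3.9440e+5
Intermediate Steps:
R(U, y) = 2 + U*(y - U)
(R(-248, 466) - 217327) + (38794/(-124223) - 60555/(-67718)) = ((2 - 1*(-248)² - 248*466) - 217327) + (38794/(-124223) - 60555/(-67718)) = ((2 - 1*61504 - 115568) - 217327) + (38794*(-1/124223) - 60555*(-1/67718)) = ((2 - 61504 - 115568) - 217327) + (-38794/124223 + 60555/67718) = (-177070 - 217327) + 4895271673/8412133114 = -394397 + 4895271673/8412133114 = -3317715168490585/8412133114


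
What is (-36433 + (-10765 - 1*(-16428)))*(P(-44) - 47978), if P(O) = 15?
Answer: 1475821510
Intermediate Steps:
(-36433 + (-10765 - 1*(-16428)))*(P(-44) - 47978) = (-36433 + (-10765 - 1*(-16428)))*(15 - 47978) = (-36433 + (-10765 + 16428))*(-47963) = (-36433 + 5663)*(-47963) = -30770*(-47963) = 1475821510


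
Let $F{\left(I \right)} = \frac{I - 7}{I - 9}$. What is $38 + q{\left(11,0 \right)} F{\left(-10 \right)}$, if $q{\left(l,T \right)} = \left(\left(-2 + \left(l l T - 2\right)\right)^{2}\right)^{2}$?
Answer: $\frac{5074}{19} \approx 267.05$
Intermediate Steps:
$F{\left(I \right)} = \frac{-7 + I}{-9 + I}$
$q{\left(l,T \right)} = \left(-4 + T l^{2}\right)^{4}$ ($q{\left(l,T \right)} = \left(\left(-2 + \left(l^{2} T - 2\right)\right)^{2}\right)^{2} = \left(\left(-2 + \left(T l^{2} - 2\right)\right)^{2}\right)^{2} = \left(\left(-2 + \left(-2 + T l^{2}\right)\right)^{2}\right)^{2} = \left(\left(-4 + T l^{2}\right)^{2}\right)^{2} = \left(-4 + T l^{2}\right)^{4}$)
$38 + q{\left(11,0 \right)} F{\left(-10 \right)} = 38 + \left(-4 + 0 \cdot 11^{2}\right)^{4} \frac{-7 - 10}{-9 - 10} = 38 + \left(-4 + 0 \cdot 121\right)^{4} \frac{1}{-19} \left(-17\right) = 38 + \left(-4 + 0\right)^{4} \left(\left(- \frac{1}{19}\right) \left(-17\right)\right) = 38 + \left(-4\right)^{4} \cdot \frac{17}{19} = 38 + 256 \cdot \frac{17}{19} = 38 + \frac{4352}{19} = \frac{5074}{19}$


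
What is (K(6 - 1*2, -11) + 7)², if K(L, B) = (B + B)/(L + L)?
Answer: 289/16 ≈ 18.063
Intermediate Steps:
K(L, B) = B/L (K(L, B) = (2*B)/((2*L)) = (2*B)*(1/(2*L)) = B/L)
(K(6 - 1*2, -11) + 7)² = (-11/(6 - 1*2) + 7)² = (-11/(6 - 2) + 7)² = (-11/4 + 7)² = (17/4)² = 289/16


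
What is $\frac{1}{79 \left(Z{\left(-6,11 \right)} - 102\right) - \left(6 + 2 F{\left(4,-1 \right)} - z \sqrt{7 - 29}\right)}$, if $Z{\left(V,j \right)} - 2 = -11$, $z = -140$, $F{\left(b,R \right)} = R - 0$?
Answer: $\frac{i}{- 8773 i + 140 \sqrt{22}} \approx -0.00011335 + 8.4843 \cdot 10^{-6} i$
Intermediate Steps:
$F{\left(b,R \right)} = R$ ($F{\left(b,R \right)} = R + 0 = R$)
$Z{\left(V,j \right)} = -9$ ($Z{\left(V,j \right)} = 2 - 11 = -9$)
$\frac{1}{79 \left(Z{\left(-6,11 \right)} - 102\right) - \left(6 + 2 F{\left(4,-1 \right)} - z \sqrt{7 - 29}\right)} = \frac{1}{79 \left(-9 - 102\right) - \left(4 + 140 \sqrt{7 - 29}\right)} = \frac{1}{79 \left(-111\right) + \left(\left(2 - 6\right) - 140 \sqrt{-22}\right)} = \frac{1}{-8769 - \left(4 + 140 i \sqrt{22}\right)} = \frac{1}{-8773 - 140 i \sqrt{22}}$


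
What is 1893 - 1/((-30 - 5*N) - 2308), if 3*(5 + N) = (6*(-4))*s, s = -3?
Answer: 4605670/2433 ≈ 1893.0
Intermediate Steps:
N = 19 (N = -5 + ((6*(-4))*(-3))/3 = -5 + (-24*(-3))/3 = -5 + (⅓)*72 = -5 + 24 = 19)
1893 - 1/((-30 - 5*N) - 2308) = 1893 - 1/((-30 - 5*19) - 2308) = 1893 - 1/((-30 - 95) - 2308) = 1893 - 1/(-125 - 2308) = 1893 - 1/(-2433) = 1893 - 1*(-1/2433) = 1893 + 1/2433 = 4605670/2433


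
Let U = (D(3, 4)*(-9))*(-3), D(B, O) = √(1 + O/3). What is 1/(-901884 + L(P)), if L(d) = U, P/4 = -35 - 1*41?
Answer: -300628/271131582585 - √21/90377194195 ≈ -1.1088e-6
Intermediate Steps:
D(B, O) = √(1 + O/3) (D(B, O) = √(1 + O*(⅓)) = √(1 + O/3))
P = -304 (P = 4*(-35 - 1*41) = 4*(-35 - 41) = 4*(-76) = -304)
U = 9*√21 (U = ((√(9 + 3*4)/3)*(-9))*(-3) = ((√(9 + 12)/3)*(-9))*(-3) = ((√21/3)*(-9))*(-3) = -3*√21*(-3) = 9*√21 ≈ 41.243)
L(d) = 9*√21
1/(-901884 + L(P)) = 1/(-901884 + 9*√21)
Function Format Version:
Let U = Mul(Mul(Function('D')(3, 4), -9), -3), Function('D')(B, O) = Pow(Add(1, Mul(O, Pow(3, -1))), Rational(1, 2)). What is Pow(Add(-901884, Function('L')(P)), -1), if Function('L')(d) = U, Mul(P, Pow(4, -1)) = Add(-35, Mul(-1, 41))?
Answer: Add(Rational(-300628, 271131582585), Mul(Rational(-1, 90377194195), Pow(21, Rational(1, 2)))) ≈ -1.1088e-6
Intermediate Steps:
Function('D')(B, O) = Pow(Add(1, Mul(Rational(1, 3), O)), Rational(1, 2)) (Function('D')(B, O) = Pow(Add(1, Mul(O, Rational(1, 3))), Rational(1, 2)) = Pow(Add(1, Mul(Rational(1, 3), O)), Rational(1, 2)))
P = -304 (P = Mul(4, Add(-35, Mul(-1, 41))) = Mul(4, Add(-35, -41)) = Mul(4, -76) = -304)
U = Mul(9, Pow(21, Rational(1, 2))) (U = Mul(Mul(Mul(Rational(1, 3), Pow(Add(9, Mul(3, 4)), Rational(1, 2))), -9), -3) = Mul(Mul(Mul(Rational(1, 3), Pow(Add(9, 12), Rational(1, 2))), -9), -3) = Mul(Mul(Mul(Rational(1, 3), Pow(21, Rational(1, 2))), -9), -3) = Mul(Mul(-3, Pow(21, Rational(1, 2))), -3) = Mul(9, Pow(21, Rational(1, 2))) ≈ 41.243)
Function('L')(d) = Mul(9, Pow(21, Rational(1, 2)))
Pow(Add(-901884, Function('L')(P)), -1) = Pow(Add(-901884, Mul(9, Pow(21, Rational(1, 2)))), -1)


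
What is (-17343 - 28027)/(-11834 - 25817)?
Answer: 45370/37651 ≈ 1.2050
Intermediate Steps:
(-17343 - 28027)/(-11834 - 25817) = -45370/(-37651) = -45370*(-1/37651) = 45370/37651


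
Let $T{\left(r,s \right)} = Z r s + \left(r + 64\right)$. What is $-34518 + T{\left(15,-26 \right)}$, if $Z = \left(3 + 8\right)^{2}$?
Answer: $-81629$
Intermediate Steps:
$Z = 121$ ($Z = 11^{2} = 121$)
$T{\left(r,s \right)} = 64 + r + 121 r s$ ($T{\left(r,s \right)} = 121 r s + \left(r + 64\right) = 121 r s + \left(64 + r\right) = 64 + r + 121 r s$)
$-34518 + T{\left(15,-26 \right)} = -34518 + \left(64 + 15 + 121 \cdot 15 \left(-26\right)\right) = -34518 + \left(64 + 15 - 47190\right) = -34518 - 47111 = -81629$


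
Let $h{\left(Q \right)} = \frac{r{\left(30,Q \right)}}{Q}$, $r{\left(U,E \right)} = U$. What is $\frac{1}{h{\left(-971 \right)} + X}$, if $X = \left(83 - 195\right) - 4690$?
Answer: $- \frac{971}{4662772} \approx -0.00020825$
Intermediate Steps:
$h{\left(Q \right)} = \frac{30}{Q}$
$X = -4802$ ($X = \left(83 - 195\right) - 4690 = -112 - 4690 = -4802$)
$\frac{1}{h{\left(-971 \right)} + X} = \frac{1}{\frac{30}{-971} - 4802} = \frac{1}{30 \left(- \frac{1}{971}\right) - 4802} = \frac{1}{- \frac{30}{971} - 4802} = \frac{1}{- \frac{4662772}{971}} = - \frac{971}{4662772}$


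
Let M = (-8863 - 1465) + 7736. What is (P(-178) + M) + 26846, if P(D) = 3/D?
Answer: 4317209/178 ≈ 24254.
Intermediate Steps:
M = -2592 (M = -10328 + 7736 = -2592)
(P(-178) + M) + 26846 = (3/(-178) - 2592) + 26846 = (3*(-1/178) - 2592) + 26846 = (-3/178 - 2592) + 26846 = -461379/178 + 26846 = 4317209/178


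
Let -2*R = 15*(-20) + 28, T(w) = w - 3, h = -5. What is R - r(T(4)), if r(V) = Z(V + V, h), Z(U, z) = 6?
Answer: 130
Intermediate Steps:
T(w) = -3 + w
R = 136 (R = -(15*(-20) + 28)/2 = -(-300 + 28)/2 = -½*(-272) = 136)
r(V) = 6
R - r(T(4)) = 136 - 1*6 = 136 - 6 = 130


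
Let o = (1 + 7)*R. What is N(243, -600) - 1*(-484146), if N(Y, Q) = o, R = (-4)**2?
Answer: 484274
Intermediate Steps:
R = 16
o = 128 (o = (1 + 7)*16 = 8*16 = 128)
N(Y, Q) = 128
N(243, -600) - 1*(-484146) = 128 - 1*(-484146) = 128 + 484146 = 484274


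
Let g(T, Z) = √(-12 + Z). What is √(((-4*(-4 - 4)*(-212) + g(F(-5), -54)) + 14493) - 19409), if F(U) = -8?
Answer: √(-11700 + I*√66) ≈ 0.0376 + 108.17*I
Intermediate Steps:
√(((-4*(-4 - 4)*(-212) + g(F(-5), -54)) + 14493) - 19409) = √(((-4*(-4 - 4)*(-212) + √(-12 - 54)) + 14493) - 19409) = √(((-4*(-8)*(-212) + √(-66)) + 14493) - 19409) = √(((32*(-212) + I*√66) + 14493) - 19409) = √(((-6784 + I*√66) + 14493) - 19409) = √((7709 + I*√66) - 19409) = √(-11700 + I*√66)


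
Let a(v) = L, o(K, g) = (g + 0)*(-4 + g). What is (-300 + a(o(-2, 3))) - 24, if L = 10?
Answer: -314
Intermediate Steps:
o(K, g) = g*(-4 + g)
a(v) = 10
(-300 + a(o(-2, 3))) - 24 = (-300 + 10) - 24 = -290 - 24 = -314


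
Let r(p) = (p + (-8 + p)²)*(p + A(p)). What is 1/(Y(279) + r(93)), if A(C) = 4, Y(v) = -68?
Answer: 1/709778 ≈ 1.4089e-6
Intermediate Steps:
r(p) = (4 + p)*(p + (-8 + p)²) (r(p) = (p + (-8 + p)²)*(p + 4) = (p + (-8 + p)²)*(4 + p) = (4 + p)*(p + (-8 + p)²))
1/(Y(279) + r(93)) = 1/(-68 + (256 + 93³ - 11*93² + 4*93)) = 1/(-68 + (256 + 804357 - 11*8649 + 372)) = 1/(-68 + (256 + 804357 - 95139 + 372)) = 1/(-68 + 709846) = 1/709778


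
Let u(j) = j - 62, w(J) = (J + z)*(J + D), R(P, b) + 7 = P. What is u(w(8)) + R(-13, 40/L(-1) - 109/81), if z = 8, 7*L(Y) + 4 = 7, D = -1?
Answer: 30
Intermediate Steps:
L(Y) = 3/7 (L(Y) = -4/7 + (⅐)*7 = -4/7 + 1 = 3/7)
R(P, b) = -7 + P
w(J) = (-1 + J)*(8 + J) (w(J) = (J + 8)*(J - 1) = (8 + J)*(-1 + J) = (-1 + J)*(8 + J))
u(j) = -62 + j
u(w(8)) + R(-13, 40/L(-1) - 109/81) = (-62 + (-8 + 8² + 7*8)) + (-7 - 13) = (-62 + (-8 + 64 + 56)) - 20 = (-62 + 112) - 20 = 50 - 20 = 30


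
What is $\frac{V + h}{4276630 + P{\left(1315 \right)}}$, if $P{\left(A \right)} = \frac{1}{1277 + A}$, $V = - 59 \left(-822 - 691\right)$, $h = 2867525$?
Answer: $\frac{104986368}{151849657} \approx 0.69138$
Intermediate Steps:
$V = 89267$ ($V = \left(-59\right) \left(-1513\right) = 89267$)
$\frac{V + h}{4276630 + P{\left(1315 \right)}} = \frac{89267 + 2867525}{4276630 + \frac{1}{1277 + 1315}} = \frac{2956792}{4276630 + \frac{1}{2592}} = \frac{2956792}{\frac{11085024961}{2592}} = 2956792 \cdot \frac{2592}{11085024961} = \frac{104986368}{151849657}$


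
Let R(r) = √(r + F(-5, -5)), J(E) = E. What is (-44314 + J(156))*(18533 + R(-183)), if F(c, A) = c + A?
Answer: -818380214 - 44158*I*√193 ≈ -8.1838e+8 - 6.1346e+5*I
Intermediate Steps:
F(c, A) = A + c
R(r) = √(-10 + r) (R(r) = √(r + (-5 - 5)) = √(r - 10) = √(-10 + r))
(-44314 + J(156))*(18533 + R(-183)) = (-44314 + 156)*(18533 + √(-10 - 183)) = -44158*(18533 + √(-193)) = -44158*(18533 + I*√193) = -818380214 - 44158*I*√193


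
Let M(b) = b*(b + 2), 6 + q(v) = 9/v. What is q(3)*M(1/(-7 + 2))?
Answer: 27/25 ≈ 1.0800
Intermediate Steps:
q(v) = -6 + 9/v
M(b) = b*(2 + b)
q(3)*M(1/(-7 + 2)) = (-6 + 9/3)*((2 + 1/(-7 + 2))/(-7 + 2)) = (-6 + 9*(1/3))*((2 + 1/(-5))/(-5)) = (-6 + 3)*(-(2 - 1/5)/5) = -(-3)*9/(5*5) = -3*(-9/25) = 27/25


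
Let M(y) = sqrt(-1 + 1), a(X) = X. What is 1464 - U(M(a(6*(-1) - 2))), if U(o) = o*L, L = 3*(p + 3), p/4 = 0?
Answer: 1464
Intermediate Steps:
p = 0 (p = 4*0 = 0)
M(y) = 0 (M(y) = sqrt(0) = 0)
L = 9 (L = 3*(0 + 3) = 3*3 = 9)
U(o) = 9*o (U(o) = o*9 = 9*o)
1464 - U(M(a(6*(-1) - 2))) = 1464 - 9*0 = 1464 - 1*0 = 1464 + 0 = 1464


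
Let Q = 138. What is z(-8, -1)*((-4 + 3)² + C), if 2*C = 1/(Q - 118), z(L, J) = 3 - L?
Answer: 451/40 ≈ 11.275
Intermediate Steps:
C = 1/40 (C = 1/(2*(138 - 118)) = (½)/20 = (½)*(1/20) = 1/40 ≈ 0.025000)
z(-8, -1)*((-4 + 3)² + C) = (3 - 1*(-8))*((-4 + 3)² + 1/40) = (3 + 8)*((-1)² + 1/40) = 11*(1 + 1/40) = 11*(41/40) = 451/40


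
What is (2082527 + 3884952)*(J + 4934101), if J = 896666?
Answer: 34794979626393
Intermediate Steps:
(2082527 + 3884952)*(J + 4934101) = (2082527 + 3884952)*(896666 + 4934101) = 5967479*5830767 = 34794979626393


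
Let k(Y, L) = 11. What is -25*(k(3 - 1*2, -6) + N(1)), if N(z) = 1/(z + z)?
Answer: -575/2 ≈ -287.50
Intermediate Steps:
N(z) = 1/(2*z)
-25*(k(3 - 1*2, -6) + N(1)) = -25*(11 + (½)/1) = -25*(11 + (½)*1) = -25*(11 + ½) = -25*23/2 = -575/2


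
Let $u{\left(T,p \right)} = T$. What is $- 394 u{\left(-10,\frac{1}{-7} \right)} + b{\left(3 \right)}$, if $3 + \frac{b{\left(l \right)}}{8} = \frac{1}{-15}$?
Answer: $\frac{58732}{15} \approx 3915.5$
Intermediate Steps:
$b{\left(l \right)} = - \frac{368}{15}$ ($b{\left(l \right)} = -24 + \frac{8}{-15} = -24 + 8 \left(- \frac{1}{15}\right) = -24 - \frac{8}{15} = - \frac{368}{15}$)
$- 394 u{\left(-10,\frac{1}{-7} \right)} + b{\left(3 \right)} = \left(-394\right) \left(-10\right) - \frac{368}{15} = 3940 - \frac{368}{15} = \frac{58732}{15}$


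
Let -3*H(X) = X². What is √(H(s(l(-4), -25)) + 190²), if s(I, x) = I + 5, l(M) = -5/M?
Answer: 5*√207861/12 ≈ 189.97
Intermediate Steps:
s(I, x) = 5 + I
H(X) = -X²/3
√(H(s(l(-4), -25)) + 190²) = √(-(5 - 5/(-4))²/3 + 190²) = √(-(5 - 5*(-¼))²/3 + 36100) = √(-(5 + 5/4)²/3 + 36100) = √(-(25/4)²/3 + 36100) = √(-⅓*625/16 + 36100) = √(-625/48 + 36100) = √(1732175/48) = 5*√207861/12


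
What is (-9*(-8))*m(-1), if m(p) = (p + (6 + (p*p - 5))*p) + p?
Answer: -288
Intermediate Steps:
m(p) = 2*p + p*(1 + p²) (m(p) = (p + (6 + (p² - 5))*p) + p = (p + (6 + (-5 + p²))*p) + p = (p + (1 + p²)*p) + p = (p + p*(1 + p²)) + p = 2*p + p*(1 + p²))
(-9*(-8))*m(-1) = (-9*(-8))*(-(3 + (-1)²)) = 72*(-(3 + 1)) = 72*(-1*4) = 72*(-4) = -288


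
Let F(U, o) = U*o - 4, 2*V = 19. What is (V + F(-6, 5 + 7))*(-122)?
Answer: 8113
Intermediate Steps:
V = 19/2 (V = (1/2)*19 = 19/2 ≈ 9.5000)
F(U, o) = -4 + U*o
(V + F(-6, 5 + 7))*(-122) = (19/2 + (-4 - 6*(5 + 7)))*(-122) = (19/2 + (-4 - 6*12))*(-122) = (19/2 + (-4 - 72))*(-122) = (19/2 - 76)*(-122) = -133/2*(-122) = 8113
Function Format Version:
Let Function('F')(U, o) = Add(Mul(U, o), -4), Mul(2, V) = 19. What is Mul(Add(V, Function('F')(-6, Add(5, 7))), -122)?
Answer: 8113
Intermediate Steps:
V = Rational(19, 2) (V = Mul(Rational(1, 2), 19) = Rational(19, 2) ≈ 9.5000)
Function('F')(U, o) = Add(-4, Mul(U, o))
Mul(Add(V, Function('F')(-6, Add(5, 7))), -122) = Mul(Add(Rational(19, 2), Add(-4, Mul(-6, Add(5, 7)))), -122) = Mul(Add(Rational(19, 2), Add(-4, Mul(-6, 12))), -122) = Mul(Add(Rational(19, 2), Add(-4, -72)), -122) = Mul(Add(Rational(19, 2), -76), -122) = Mul(Rational(-133, 2), -122) = 8113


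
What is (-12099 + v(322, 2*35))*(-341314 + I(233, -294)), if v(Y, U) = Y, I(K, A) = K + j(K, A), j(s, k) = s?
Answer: 4014166896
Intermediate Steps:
I(K, A) = 2*K (I(K, A) = K + K = 2*K)
(-12099 + v(322, 2*35))*(-341314 + I(233, -294)) = (-12099 + 322)*(-341314 + 2*233) = -11777*(-341314 + 466) = -11777*(-340848) = 4014166896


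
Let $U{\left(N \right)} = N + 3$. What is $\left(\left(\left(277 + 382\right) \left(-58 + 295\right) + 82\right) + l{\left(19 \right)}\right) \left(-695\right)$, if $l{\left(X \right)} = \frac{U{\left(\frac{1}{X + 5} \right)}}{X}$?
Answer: $- \frac{49523554535}{456} \approx -1.086 \cdot 10^{8}$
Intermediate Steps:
$U{\left(N \right)} = 3 + N$
$l{\left(X \right)} = \frac{3 + \frac{1}{5 + X}}{X}$ ($l{\left(X \right)} = \frac{3 + \frac{1}{X + 5}}{X} = \frac{3 + \frac{1}{5 + X}}{X}$)
$\left(\left(\left(277 + 382\right) \left(-58 + 295\right) + 82\right) + l{\left(19 \right)}\right) \left(-695\right) = \left(\left(\left(277 + 382\right) \left(-58 + 295\right) + 82\right) + \frac{16 + 3 \cdot 19}{19 \left(5 + 19\right)}\right) \left(-695\right) = \left(\left(659 \cdot 237 + 82\right) + \frac{16 + 57}{19 \cdot 24}\right) \left(-695\right) = \left(\left(156183 + 82\right) + \frac{1}{19} \cdot \frac{1}{24} \cdot 73\right) \left(-695\right) = \left(156265 + \frac{73}{456}\right) \left(-695\right) = \frac{71256913}{456} \left(-695\right) = - \frac{49523554535}{456}$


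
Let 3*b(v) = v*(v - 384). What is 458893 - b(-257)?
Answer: 1211942/3 ≈ 4.0398e+5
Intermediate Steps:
b(v) = v*(-384 + v)/3 (b(v) = (v*(v - 384))/3 = (v*(-384 + v))/3 = v*(-384 + v)/3)
458893 - b(-257) = 458893 - (-257)*(-384 - 257)/3 = 458893 - (-257)*(-641)/3 = 458893 - 1*164737/3 = 458893 - 164737/3 = 1211942/3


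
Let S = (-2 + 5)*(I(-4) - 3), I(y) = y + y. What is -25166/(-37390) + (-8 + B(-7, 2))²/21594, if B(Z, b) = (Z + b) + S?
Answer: 155637961/201849915 ≈ 0.77106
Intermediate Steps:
I(y) = 2*y
S = -33 (S = (-2 + 5)*(2*(-4) - 3) = 3*(-8 - 3) = 3*(-11) = -33)
B(Z, b) = -33 + Z + b (B(Z, b) = (Z + b) - 33 = -33 + Z + b)
-25166/(-37390) + (-8 + B(-7, 2))²/21594 = -25166/(-37390) + (-8 + (-33 - 7 + 2))²/21594 = -25166*(-1/37390) + (-8 - 38)²*(1/21594) = 12583/18695 + (-46)²*(1/21594) = 12583/18695 + 2116*(1/21594) = 12583/18695 + 1058/10797 = 155637961/201849915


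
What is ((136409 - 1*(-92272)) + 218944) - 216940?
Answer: 230685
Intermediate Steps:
((136409 - 1*(-92272)) + 218944) - 216940 = ((136409 + 92272) + 218944) - 216940 = (228681 + 218944) - 216940 = 447625 - 216940 = 230685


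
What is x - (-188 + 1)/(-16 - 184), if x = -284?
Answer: -56987/200 ≈ -284.94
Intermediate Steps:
x - (-188 + 1)/(-16 - 184) = -284 - (-188 + 1)/(-16 - 184) = -284 - (-187)/(-200) = -284 - (-187)*(-1)/200 = -284 - 1*187/200 = -284 - 187/200 = -56987/200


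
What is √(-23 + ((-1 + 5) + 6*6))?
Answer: √17 ≈ 4.1231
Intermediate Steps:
√(-23 + ((-1 + 5) + 6*6)) = √(-23 + (4 + 36)) = √(-23 + 40) = √17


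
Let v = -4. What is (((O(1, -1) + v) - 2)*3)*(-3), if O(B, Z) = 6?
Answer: 0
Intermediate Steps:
(((O(1, -1) + v) - 2)*3)*(-3) = (((6 - 4) - 2)*3)*(-3) = ((2 - 2)*3)*(-3) = (0*3)*(-3) = 0*(-3) = 0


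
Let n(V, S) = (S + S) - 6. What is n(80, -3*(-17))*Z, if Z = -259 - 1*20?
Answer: -26784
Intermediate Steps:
n(V, S) = -6 + 2*S (n(V, S) = 2*S - 6 = -6 + 2*S)
Z = -279 (Z = -259 - 20 = -279)
n(80, -3*(-17))*Z = (-6 + 2*(-3*(-17)))*(-279) = (-6 + 2*51)*(-279) = (-6 + 102)*(-279) = 96*(-279) = -26784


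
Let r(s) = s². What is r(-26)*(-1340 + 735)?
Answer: -408980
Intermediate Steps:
r(-26)*(-1340 + 735) = (-26)²*(-1340 + 735) = 676*(-605) = -408980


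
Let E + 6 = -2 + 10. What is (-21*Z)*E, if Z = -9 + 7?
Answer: 84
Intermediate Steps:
E = 2 (E = -6 + (-2 + 10) = -6 + 8 = 2)
Z = -2
(-21*Z)*E = -21*(-2)*2 = 42*2 = 84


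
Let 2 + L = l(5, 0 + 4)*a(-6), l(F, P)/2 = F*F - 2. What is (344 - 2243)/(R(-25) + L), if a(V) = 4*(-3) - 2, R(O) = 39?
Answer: 1899/607 ≈ 3.1285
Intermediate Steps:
l(F, P) = -4 + 2*F**2 (l(F, P) = 2*(F*F - 2) = 2*(F**2 - 2) = 2*(-2 + F**2) = -4 + 2*F**2)
a(V) = -14 (a(V) = -12 - 2 = -14)
L = -646 (L = -2 + (-4 + 2*5**2)*(-14) = -2 + (-4 + 2*25)*(-14) = -2 + (-4 + 50)*(-14) = -2 + 46*(-14) = -2 - 644 = -646)
(344 - 2243)/(R(-25) + L) = (344 - 2243)/(39 - 646) = -1899/(-607) = -1899*(-1/607) = 1899/607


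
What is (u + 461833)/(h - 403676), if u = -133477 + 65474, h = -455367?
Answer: -393830/859043 ≈ -0.45845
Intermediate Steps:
u = -68003
(u + 461833)/(h - 403676) = (-68003 + 461833)/(-455367 - 403676) = 393830/(-859043) = 393830*(-1/859043) = -393830/859043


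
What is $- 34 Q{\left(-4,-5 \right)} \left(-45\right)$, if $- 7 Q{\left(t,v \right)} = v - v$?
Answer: $0$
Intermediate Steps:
$Q{\left(t,v \right)} = 0$ ($Q{\left(t,v \right)} = - \frac{v - v}{7} = \left(- \frac{1}{7}\right) 0 = 0$)
$- 34 Q{\left(-4,-5 \right)} \left(-45\right) = \left(-34\right) 0 \left(-45\right) = 0 \left(-45\right) = 0$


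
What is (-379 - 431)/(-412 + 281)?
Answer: 810/131 ≈ 6.1832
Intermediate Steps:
(-379 - 431)/(-412 + 281) = -810/(-131) = -810*(-1/131) = 810/131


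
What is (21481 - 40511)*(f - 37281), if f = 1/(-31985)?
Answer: 4538399183516/6397 ≈ 7.0946e+8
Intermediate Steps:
f = -1/31985 ≈ -3.1265e-5
(21481 - 40511)*(f - 37281) = (21481 - 40511)*(-1/31985 - 37281) = -19030*(-1192432786/31985) = 4538399183516/6397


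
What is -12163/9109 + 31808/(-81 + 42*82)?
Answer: 248834903/30633567 ≈ 8.1230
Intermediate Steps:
-12163/9109 + 31808/(-81 + 42*82) = -12163*1/9109 + 31808/(-81 + 3444) = -12163/9109 + 31808/3363 = 248834903/30633567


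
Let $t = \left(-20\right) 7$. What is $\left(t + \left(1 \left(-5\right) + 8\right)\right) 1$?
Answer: $-137$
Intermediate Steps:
$t = -140$
$\left(t + \left(1 \left(-5\right) + 8\right)\right) 1 = \left(-140 + \left(1 \left(-5\right) + 8\right)\right) 1 = \left(-140 + \left(-5 + 8\right)\right) 1 = \left(-140 + 3\right) 1 = \left(-137\right) 1 = -137$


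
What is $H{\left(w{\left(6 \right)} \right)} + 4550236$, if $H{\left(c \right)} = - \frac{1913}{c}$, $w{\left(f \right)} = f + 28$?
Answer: $\frac{154706111}{34} \approx 4.5502 \cdot 10^{6}$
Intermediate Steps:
$w{\left(f \right)} = 28 + f$
$H{\left(w{\left(6 \right)} \right)} + 4550236 = - \frac{1913}{28 + 6} + 4550236 = - \frac{1913}{34} + 4550236 = \frac{154706111}{34}$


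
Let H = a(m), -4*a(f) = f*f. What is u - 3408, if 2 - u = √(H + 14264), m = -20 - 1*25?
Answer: -3406 - √55031/2 ≈ -3523.3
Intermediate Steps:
m = -45 (m = -20 - 25 = -45)
a(f) = -f²/4 (a(f) = -f*f/4 = -f²/4)
H = -2025/4 (H = -¼*(-45)² = -¼*2025 = -2025/4 ≈ -506.25)
u = 2 - √55031/2 (u = 2 - √(-2025/4 + 14264) = 2 - √(55031/4) = 2 - √55031/2 ≈ -115.29)
u - 3408 = (2 - √55031/2) - 3408 = -3406 - √55031/2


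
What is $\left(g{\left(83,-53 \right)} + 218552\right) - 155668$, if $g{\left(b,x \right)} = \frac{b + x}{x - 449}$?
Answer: $\frac{15783869}{251} \approx 62884.0$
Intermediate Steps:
$g{\left(b,x \right)} = \frac{b + x}{-449 + x}$
$\left(g{\left(83,-53 \right)} + 218552\right) - 155668 = \left(\frac{83 - 53}{-449 - 53} + 218552\right) - 155668 = \left(\frac{1}{-502} \cdot 30 + 218552\right) - 155668 = \left(\left(- \frac{1}{502}\right) 30 + 218552\right) - 155668 = \left(- \frac{15}{251} + 218552\right) - 155668 = \frac{54856537}{251} - 155668 = \frac{15783869}{251}$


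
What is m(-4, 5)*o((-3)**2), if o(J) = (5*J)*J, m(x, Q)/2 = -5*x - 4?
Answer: 12960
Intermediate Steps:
m(x, Q) = -8 - 10*x (m(x, Q) = 2*(-5*x - 4) = 2*(-4 - 5*x) = -8 - 10*x)
o(J) = 5*J**2
m(-4, 5)*o((-3)**2) = (-8 - 10*(-4))*(5*((-3)**2)**2) = (-8 + 40)*(5*9**2) = 32*(5*81) = 32*405 = 12960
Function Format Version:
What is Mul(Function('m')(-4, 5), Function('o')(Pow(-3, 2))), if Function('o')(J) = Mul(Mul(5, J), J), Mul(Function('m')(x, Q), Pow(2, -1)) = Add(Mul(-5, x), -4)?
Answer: 12960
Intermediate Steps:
Function('m')(x, Q) = Add(-8, Mul(-10, x)) (Function('m')(x, Q) = Mul(2, Add(Mul(-5, x), -4)) = Mul(2, Add(-4, Mul(-5, x))) = Add(-8, Mul(-10, x)))
Function('o')(J) = Mul(5, Pow(J, 2))
Mul(Function('m')(-4, 5), Function('o')(Pow(-3, 2))) = Mul(Add(-8, Mul(-10, -4)), Mul(5, Pow(Pow(-3, 2), 2))) = Mul(Add(-8, 40), Mul(5, Pow(9, 2))) = Mul(32, Mul(5, 81)) = Mul(32, 405) = 12960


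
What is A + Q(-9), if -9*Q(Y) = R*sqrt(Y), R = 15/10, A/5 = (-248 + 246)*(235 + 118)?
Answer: -3530 - I/2 ≈ -3530.0 - 0.5*I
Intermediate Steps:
A = -3530 (A = 5*((-248 + 246)*(235 + 118)) = 5*(-2*353) = 5*(-706) = -3530)
R = 3/2 (R = 15*(1/10) = 3/2 ≈ 1.5000)
Q(Y) = -sqrt(Y)/6
A + Q(-9) = -3530 - I/2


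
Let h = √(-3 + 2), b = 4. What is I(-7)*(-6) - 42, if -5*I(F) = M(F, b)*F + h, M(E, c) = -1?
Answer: -168/5 + 6*I/5 ≈ -33.6 + 1.2*I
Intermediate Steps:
h = I (h = √(-1) = I ≈ 1.0*I)
I(F) = -I/5 + F/5 (I(F) = -(-F + I)/5 = -(I - F)/5 = -I/5 + F/5)
I(-7)*(-6) - 42 = (-I/5 + (⅕)*(-7))*(-6) - 42 = (-I/5 - 7/5)*(-6) - 42 = (-7/5 - I/5)*(-6) - 42 = (42/5 + 6*I/5) - 42 = -168/5 + 6*I/5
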